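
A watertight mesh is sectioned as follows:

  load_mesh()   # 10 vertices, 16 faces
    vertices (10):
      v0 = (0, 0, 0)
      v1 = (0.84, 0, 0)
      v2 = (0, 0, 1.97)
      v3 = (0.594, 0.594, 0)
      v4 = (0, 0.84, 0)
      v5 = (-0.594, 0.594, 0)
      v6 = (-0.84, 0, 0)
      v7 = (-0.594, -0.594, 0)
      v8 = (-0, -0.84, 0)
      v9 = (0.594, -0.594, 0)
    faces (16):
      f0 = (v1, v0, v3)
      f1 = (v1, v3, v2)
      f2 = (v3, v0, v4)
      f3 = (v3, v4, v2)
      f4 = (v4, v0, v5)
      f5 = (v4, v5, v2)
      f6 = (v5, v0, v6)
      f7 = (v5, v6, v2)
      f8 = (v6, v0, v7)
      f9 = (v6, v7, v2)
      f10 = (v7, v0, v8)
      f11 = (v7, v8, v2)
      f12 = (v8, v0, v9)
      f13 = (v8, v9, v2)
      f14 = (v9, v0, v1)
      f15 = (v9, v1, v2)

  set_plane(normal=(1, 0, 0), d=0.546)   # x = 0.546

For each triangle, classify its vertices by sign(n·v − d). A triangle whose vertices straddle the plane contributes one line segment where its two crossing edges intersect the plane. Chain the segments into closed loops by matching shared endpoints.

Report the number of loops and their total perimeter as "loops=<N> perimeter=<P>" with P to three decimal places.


Straddling triangles (8 of 16):
  (v1,v0,v3) [+-+] → (0.546, 0, 0)–(0.546, 0.546, 0)  len=0.5460
  (v1,v3,v2) [++-] → (0.546, 0.546, 0.159192)–(0.546, 0, 0.6895)  len=0.7611
  (v3,v0,v4) [+--] → (0.546, 0.546, 0)–(0.546, 0.613879, 0)  len=0.0679
  (v3,v4,v2) [+--] → (0.546, 0.613879, 0)–(0.546, 0.546, 0.159192)  len=0.1731
  (v8,v0,v9) [--+] → (0.546, -0.546, 0)–(0.546, -0.613879, 0)  len=0.0679
  (v8,v9,v2) [-+-] → (0.546, -0.613879, 0)–(0.546, -0.546, 0.159192)  len=0.1731
  (v9,v0,v1) [+-+] → (0.546, -0.546, 0)–(0.546, 0, 0)  len=0.5460
  (v9,v1,v2) [++-] → (0.546, 0, 0.6895)–(0.546, -0.546, 0.159192)  len=0.7611

Chained into 1 loop(s):
  loop 1: 8 segments, perimeter = 3.0962
Total perimeter = 3.096

loops=1 perimeter=3.096


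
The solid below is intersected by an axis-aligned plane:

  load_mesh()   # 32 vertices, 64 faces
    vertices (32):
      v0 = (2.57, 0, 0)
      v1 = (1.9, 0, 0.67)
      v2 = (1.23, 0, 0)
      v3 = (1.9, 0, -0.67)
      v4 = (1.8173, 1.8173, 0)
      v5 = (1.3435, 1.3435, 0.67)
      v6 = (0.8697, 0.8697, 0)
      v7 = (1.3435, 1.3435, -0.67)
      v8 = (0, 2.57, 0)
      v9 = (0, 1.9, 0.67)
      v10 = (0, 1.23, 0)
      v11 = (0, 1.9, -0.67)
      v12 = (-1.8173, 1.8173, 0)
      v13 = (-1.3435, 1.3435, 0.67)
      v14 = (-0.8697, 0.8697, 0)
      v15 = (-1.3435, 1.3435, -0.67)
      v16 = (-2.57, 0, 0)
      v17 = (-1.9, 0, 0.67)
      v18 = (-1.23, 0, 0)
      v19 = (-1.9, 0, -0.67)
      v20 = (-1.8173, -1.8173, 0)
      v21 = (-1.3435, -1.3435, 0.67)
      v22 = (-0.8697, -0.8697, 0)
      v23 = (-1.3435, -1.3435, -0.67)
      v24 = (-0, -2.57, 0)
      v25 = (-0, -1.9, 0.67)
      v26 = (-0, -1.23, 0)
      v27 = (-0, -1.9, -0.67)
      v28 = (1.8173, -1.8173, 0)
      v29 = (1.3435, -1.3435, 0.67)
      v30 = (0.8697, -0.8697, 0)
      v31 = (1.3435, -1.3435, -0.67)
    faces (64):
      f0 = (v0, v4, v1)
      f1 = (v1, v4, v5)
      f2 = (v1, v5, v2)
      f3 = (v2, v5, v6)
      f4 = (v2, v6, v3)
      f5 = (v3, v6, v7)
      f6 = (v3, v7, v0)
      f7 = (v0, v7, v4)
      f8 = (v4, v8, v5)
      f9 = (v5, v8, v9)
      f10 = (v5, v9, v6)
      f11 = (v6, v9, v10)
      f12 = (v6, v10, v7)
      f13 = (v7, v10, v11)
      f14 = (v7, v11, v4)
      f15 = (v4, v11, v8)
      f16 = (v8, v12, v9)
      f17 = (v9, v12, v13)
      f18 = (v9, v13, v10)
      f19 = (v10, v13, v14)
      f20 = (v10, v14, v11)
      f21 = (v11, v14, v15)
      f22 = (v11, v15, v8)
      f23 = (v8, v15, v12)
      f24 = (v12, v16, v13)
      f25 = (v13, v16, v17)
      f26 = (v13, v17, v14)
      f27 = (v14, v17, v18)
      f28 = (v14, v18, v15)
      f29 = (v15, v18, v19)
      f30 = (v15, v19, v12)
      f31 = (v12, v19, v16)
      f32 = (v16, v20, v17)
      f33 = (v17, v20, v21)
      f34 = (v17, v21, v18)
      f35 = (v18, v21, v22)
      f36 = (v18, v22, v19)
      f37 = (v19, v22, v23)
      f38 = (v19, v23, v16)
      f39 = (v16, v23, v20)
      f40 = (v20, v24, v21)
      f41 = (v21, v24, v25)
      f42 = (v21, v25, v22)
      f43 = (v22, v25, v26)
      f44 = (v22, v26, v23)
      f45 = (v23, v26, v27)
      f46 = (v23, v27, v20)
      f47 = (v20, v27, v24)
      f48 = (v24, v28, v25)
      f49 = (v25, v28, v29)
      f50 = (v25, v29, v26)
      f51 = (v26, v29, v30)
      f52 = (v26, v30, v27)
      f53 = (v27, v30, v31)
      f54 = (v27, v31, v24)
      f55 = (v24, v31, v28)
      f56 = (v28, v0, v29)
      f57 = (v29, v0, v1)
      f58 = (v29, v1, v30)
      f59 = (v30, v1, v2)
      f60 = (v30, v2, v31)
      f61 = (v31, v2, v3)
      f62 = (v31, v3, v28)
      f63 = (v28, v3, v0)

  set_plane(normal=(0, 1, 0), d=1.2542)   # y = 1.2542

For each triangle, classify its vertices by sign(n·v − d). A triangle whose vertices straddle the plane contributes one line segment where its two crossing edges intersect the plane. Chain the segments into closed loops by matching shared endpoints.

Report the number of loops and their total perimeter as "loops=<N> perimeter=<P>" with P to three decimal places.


loops=1 perimeter=9.935

Straddling triangles (22 of 64):
  (v0,v4,v1) [-+-] → (2.05053, 1.2542, 0)–(1.84293, 1.2542, 0.207603)  len=0.2936
  (v1,v4,v5) [-++] → (1.84293, 1.2542, 0.207603)–(1.38049, 1.2542, 0.67)  len=0.6540
  (v1,v5,v2) [-+-] → (1.38049, 1.2542, 0.67)–(1.33596, 1.2542, 0.625466)  len=0.0630
  (v2,v5,v6) [-+-] → (1.33596, 1.2542, 0.625466)–(1.2542, 1.2542, 0.543721)  len=0.1156
  (v3,v6,v7) [--+] → (1.2542, 1.2542, -0.543721)–(1.38049, 1.2542, -0.67)  len=0.1786
  (v3,v7,v0) [-+-] → (1.38049, 1.2542, -0.67)–(1.42502, 1.2542, -0.625466)  len=0.0630
  (v0,v7,v4) [-++] → (1.42502, 1.2542, -0.625466)–(2.05053, 1.2542, 0)  len=0.8846
  (v5,v9,v6) [++-] → (0.545135, 1.2542, 0.250039)–(1.2542, 1.2542, 0.543721)  len=0.7675
  (v6,v9,v10) [-+-] → (0.545135, 1.2542, 0.250039)–(0, 1.2542, 0.0242)  len=0.5901
  (v6,v10,v7) [--+] → (0.286456, 1.2542, -0.142855)–(1.2542, 1.2542, -0.543721)  len=1.0475
  (v7,v10,v11) [+-+] → (0.286456, 1.2542, -0.142855)–(0, 1.2542, -0.0242)  len=0.3101
  (v9,v13,v10) [++-] → (-0.286456, 1.2542, 0.142855)–(0, 1.2542, 0.0242)  len=0.3101
  (v10,v13,v14) [-+-] → (-0.286456, 1.2542, 0.142855)–(-1.2542, 1.2542, 0.543721)  len=1.0475
  (v10,v14,v11) [--+] → (-0.545135, 1.2542, -0.250039)–(0, 1.2542, -0.0242)  len=0.5901
  (v11,v14,v15) [+-+] → (-0.545135, 1.2542, -0.250039)–(-1.2542, 1.2542, -0.543721)  len=0.7675
  (v12,v16,v13) [+-+] → (-2.05053, 1.2542, 0)–(-1.42502, 1.2542, 0.625466)  len=0.8846
  (v13,v16,v17) [+--] → (-1.42502, 1.2542, 0.625466)–(-1.38049, 1.2542, 0.67)  len=0.0630
  (v13,v17,v14) [+--] → (-1.38049, 1.2542, 0.67)–(-1.2542, 1.2542, 0.543721)  len=0.1786
  (v14,v18,v15) [--+] → (-1.33596, 1.2542, -0.625466)–(-1.2542, 1.2542, -0.543721)  len=0.1156
  (v15,v18,v19) [+--] → (-1.33596, 1.2542, -0.625466)–(-1.38049, 1.2542, -0.67)  len=0.0630
  (v15,v19,v12) [+-+] → (-1.38049, 1.2542, -0.67)–(-1.84293, 1.2542, -0.207603)  len=0.6540
  (v12,v19,v16) [+--] → (-1.84293, 1.2542, -0.207603)–(-2.05053, 1.2542, 0)  len=0.2936

Chained into 1 loop(s):
  loop 1: 22 segments, perimeter = 9.9347
Total perimeter = 9.935


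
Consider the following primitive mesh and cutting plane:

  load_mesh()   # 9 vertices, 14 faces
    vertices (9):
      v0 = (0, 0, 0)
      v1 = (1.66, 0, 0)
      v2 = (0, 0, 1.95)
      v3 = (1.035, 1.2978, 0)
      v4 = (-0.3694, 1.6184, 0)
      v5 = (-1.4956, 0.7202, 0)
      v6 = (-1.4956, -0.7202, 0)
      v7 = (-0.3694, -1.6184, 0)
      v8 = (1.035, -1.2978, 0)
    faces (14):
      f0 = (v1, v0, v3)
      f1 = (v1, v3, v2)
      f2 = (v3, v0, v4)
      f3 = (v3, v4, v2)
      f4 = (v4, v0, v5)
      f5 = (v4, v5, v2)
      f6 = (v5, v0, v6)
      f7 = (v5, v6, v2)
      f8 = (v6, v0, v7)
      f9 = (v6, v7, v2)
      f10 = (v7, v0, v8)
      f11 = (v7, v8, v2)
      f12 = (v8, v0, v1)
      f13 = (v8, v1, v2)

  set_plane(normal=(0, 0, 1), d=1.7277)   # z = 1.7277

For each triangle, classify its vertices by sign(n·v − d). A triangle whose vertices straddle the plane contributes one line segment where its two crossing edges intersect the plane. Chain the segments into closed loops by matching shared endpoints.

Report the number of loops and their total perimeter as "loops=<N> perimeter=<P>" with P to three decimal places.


loops=1 perimeter=1.150

Straddling triangles (7 of 14):
  (v1,v3,v2) [--+] → (0.11799, 0.147949, 1.7277)–(0.18924, 0, 1.7277)  len=0.1642
  (v3,v4,v2) [--+] → (-0.0421116, 0.184498, 1.7277)–(0.11799, 0.147949, 1.7277)  len=0.1642
  (v4,v5,v2) [--+] → (-0.170498, 0.0821028, 1.7277)–(-0.0421116, 0.184498, 1.7277)  len=0.1642
  (v5,v6,v2) [--+] → (-0.170498, -0.0821028, 1.7277)–(-0.170498, 0.0821028, 1.7277)  len=0.1642
  (v6,v7,v2) [--+] → (-0.0421116, -0.184498, 1.7277)–(-0.170498, -0.0821028, 1.7277)  len=0.1642
  (v7,v8,v2) [--+] → (0.11799, -0.147949, 1.7277)–(-0.0421116, -0.184498, 1.7277)  len=0.1642
  (v8,v1,v2) [--+] → (0.18924, 0, 1.7277)–(0.11799, -0.147949, 1.7277)  len=0.1642

Chained into 1 loop(s):
  loop 1: 7 segments, perimeter = 1.1495
Total perimeter = 1.150


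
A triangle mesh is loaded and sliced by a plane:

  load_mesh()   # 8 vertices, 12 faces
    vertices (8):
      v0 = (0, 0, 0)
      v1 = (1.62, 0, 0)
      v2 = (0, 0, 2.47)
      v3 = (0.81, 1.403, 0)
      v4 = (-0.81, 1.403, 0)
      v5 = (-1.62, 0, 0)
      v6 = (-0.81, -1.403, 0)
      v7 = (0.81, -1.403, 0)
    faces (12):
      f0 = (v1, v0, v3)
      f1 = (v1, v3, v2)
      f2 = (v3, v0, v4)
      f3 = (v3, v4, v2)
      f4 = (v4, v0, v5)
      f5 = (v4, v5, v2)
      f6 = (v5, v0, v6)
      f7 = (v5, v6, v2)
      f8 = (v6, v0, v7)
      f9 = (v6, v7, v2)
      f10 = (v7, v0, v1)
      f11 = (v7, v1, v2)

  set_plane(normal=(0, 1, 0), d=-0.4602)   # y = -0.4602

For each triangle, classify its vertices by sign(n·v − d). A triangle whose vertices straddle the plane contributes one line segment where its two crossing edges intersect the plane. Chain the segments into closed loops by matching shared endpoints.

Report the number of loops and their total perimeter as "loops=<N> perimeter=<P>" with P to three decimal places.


loops=1 perimeter=7.210

Straddling triangles (6 of 12):
  (v5,v0,v6) [++-] → (-0.265689, -0.4602, 0)–(-1.35431, -0.4602, 0)  len=1.0886
  (v5,v6,v2) [+-+] → (-1.35431, -0.4602, 0)–(-0.265689, -0.4602, 1.65981)  len=1.9850
  (v6,v0,v7) [-+-] → (-0.265689, -0.4602, 0)–(0.265689, -0.4602, 0)  len=0.5314
  (v6,v7,v2) [--+] → (0.265689, -0.4602, 1.65981)–(-0.265689, -0.4602, 1.65981)  len=0.5314
  (v7,v0,v1) [-++] → (0.265689, -0.4602, 0)–(1.35431, -0.4602, 0)  len=1.0886
  (v7,v1,v2) [-++] → (1.35431, -0.4602, 0)–(0.265689, -0.4602, 1.65981)  len=1.9850

Chained into 1 loop(s):
  loop 1: 6 segments, perimeter = 7.2099
Total perimeter = 7.210


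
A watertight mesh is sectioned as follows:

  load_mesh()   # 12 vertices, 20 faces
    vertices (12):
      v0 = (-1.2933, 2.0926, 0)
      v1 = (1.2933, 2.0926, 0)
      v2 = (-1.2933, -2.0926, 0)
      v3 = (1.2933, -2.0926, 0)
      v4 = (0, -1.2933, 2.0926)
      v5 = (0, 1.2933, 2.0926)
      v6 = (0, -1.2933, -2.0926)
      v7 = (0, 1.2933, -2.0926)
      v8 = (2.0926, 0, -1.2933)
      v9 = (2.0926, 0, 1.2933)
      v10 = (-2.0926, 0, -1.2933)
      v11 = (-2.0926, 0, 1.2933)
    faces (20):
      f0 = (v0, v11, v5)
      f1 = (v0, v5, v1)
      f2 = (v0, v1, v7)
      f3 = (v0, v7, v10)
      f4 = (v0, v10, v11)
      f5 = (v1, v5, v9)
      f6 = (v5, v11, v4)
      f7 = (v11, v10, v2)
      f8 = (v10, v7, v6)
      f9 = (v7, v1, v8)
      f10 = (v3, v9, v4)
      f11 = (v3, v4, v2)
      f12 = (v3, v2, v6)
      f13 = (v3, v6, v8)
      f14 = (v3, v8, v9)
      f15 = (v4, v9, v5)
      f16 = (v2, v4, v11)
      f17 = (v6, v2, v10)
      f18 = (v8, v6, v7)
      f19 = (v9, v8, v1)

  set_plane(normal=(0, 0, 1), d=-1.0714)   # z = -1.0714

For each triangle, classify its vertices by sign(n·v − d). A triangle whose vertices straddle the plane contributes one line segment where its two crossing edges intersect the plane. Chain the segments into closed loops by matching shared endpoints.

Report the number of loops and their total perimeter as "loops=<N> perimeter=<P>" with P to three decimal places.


Straddling triangles (10 of 20):
  (v0,v1,v7) [++-] → (0.631137, 1.68336, -1.0714)–(-0.631137, 1.68336, -1.0714)  len=1.2623
  (v0,v7,v10) [+--] → (-0.631137, 1.68336, -1.0714)–(-1.95546, 0.359041, -1.0714)  len=1.8729
  (v0,v10,v11) [+-+] → (-1.95546, 0.359041, -1.0714)–(-2.0926, 0, -1.0714)  len=0.3843
  (v11,v10,v2) [+-+] → (-2.0926, 0, -1.0714)–(-1.95546, -0.359041, -1.0714)  len=0.3843
  (v7,v1,v8) [-+-] → (0.631137, 1.68336, -1.0714)–(1.95546, 0.359041, -1.0714)  len=1.8729
  (v3,v2,v6) [++-] → (-0.631137, -1.68336, -1.0714)–(0.631137, -1.68336, -1.0714)  len=1.2623
  (v3,v6,v8) [+--] → (0.631137, -1.68336, -1.0714)–(1.95546, -0.359041, -1.0714)  len=1.8729
  (v3,v8,v9) [+-+] → (1.95546, -0.359041, -1.0714)–(2.0926, 0, -1.0714)  len=0.3843
  (v6,v2,v10) [-+-] → (-0.631137, -1.68336, -1.0714)–(-1.95546, -0.359041, -1.0714)  len=1.8729
  (v9,v8,v1) [+-+] → (2.0926, 0, -1.0714)–(1.95546, 0.359041, -1.0714)  len=0.3843

Chained into 1 loop(s):
  loop 1: 10 segments, perimeter = 11.5534
Total perimeter = 11.553

loops=1 perimeter=11.553


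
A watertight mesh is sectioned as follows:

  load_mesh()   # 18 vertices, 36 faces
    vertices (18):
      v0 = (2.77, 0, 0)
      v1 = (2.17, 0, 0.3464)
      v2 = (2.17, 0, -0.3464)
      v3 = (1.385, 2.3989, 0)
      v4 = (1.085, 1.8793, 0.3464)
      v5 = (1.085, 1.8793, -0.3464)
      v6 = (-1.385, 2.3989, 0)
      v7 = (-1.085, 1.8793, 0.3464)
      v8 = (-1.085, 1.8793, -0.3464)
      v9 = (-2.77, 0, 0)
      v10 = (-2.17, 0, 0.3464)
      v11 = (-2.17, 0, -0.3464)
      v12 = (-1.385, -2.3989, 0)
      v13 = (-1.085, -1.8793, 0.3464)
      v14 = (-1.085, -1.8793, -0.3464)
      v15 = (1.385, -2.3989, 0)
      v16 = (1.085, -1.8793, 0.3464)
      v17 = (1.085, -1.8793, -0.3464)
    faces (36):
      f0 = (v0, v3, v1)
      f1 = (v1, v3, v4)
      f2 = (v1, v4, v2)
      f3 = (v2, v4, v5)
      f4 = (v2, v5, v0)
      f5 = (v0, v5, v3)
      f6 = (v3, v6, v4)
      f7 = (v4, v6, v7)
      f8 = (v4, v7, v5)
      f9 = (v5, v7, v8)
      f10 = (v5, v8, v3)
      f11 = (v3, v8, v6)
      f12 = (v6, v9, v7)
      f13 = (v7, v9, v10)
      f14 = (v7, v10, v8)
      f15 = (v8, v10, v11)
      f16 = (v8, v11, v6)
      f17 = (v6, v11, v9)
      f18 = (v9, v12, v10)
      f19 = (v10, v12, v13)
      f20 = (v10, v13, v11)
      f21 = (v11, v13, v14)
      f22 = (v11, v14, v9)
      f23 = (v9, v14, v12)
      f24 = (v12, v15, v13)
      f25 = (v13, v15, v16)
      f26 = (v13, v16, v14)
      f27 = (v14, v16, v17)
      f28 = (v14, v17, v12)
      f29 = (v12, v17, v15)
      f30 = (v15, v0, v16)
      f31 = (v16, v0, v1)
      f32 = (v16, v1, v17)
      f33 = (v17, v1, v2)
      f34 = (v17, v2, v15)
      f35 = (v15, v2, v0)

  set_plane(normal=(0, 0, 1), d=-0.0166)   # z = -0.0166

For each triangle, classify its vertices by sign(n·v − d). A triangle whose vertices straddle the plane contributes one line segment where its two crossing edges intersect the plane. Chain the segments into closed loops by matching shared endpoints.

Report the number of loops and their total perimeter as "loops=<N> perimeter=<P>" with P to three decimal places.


Straddling triangles (24 of 36):
  (v1,v4,v2) [++-] → (1.6535, 0.894621, -0.0166)–(2.17, 0, -0.0166)  len=1.0330
  (v2,v4,v5) [-+-] → (1.6535, 0.894621, -0.0166)–(1.085, 1.8793, -0.0166)  len=1.1370
  (v2,v5,v0) [--+] → (2.68925, 0.0900588, -0.0166)–(2.74125, 0, -0.0166)  len=0.1040
  (v0,v5,v3) [+-+] → (2.68925, 0.0900588, -0.0166)–(1.37062, 2.374, -0.0166)  len=2.6373
  (v4,v7,v5) [++-] → (0.0519948, 1.8793, -0.0166)–(1.085, 1.8793, -0.0166)  len=1.0330
  (v5,v7,v8) [-+-] → (0.0519948, 1.8793, -0.0166)–(-1.085, 1.8793, -0.0166)  len=1.1370
  (v5,v8,v3) [--+] → (1.26663, 2.374, -0.0166)–(1.37062, 2.374, -0.0166)  len=0.1040
  (v3,v8,v6) [+-+] → (1.26663, 2.374, -0.0166)–(-1.37062, 2.374, -0.0166)  len=2.6373
  (v7,v10,v8) [++-] → (-1.6015, 0.984679, -0.0166)–(-1.085, 1.8793, -0.0166)  len=1.0330
  (v8,v10,v11) [-+-] → (-1.6015, 0.984679, -0.0166)–(-2.17, 0, -0.0166)  len=1.1370
  (v8,v11,v6) [--+] → (-1.42262, 2.28394, -0.0166)–(-1.37062, 2.374, -0.0166)  len=0.1040
  (v6,v11,v9) [+-+] → (-1.42262, 2.28394, -0.0166)–(-2.74125, 0, -0.0166)  len=2.6373
  (v10,v13,v11) [++-] → (-1.6535, -0.894621, -0.0166)–(-2.17, 0, -0.0166)  len=1.0330
  (v11,v13,v14) [-+-] → (-1.6535, -0.894621, -0.0166)–(-1.085, -1.8793, -0.0166)  len=1.1370
  (v11,v14,v9) [--+] → (-2.68925, -0.0900588, -0.0166)–(-2.74125, 0, -0.0166)  len=0.1040
  (v9,v14,v12) [+-+] → (-2.68925, -0.0900588, -0.0166)–(-1.37062, -2.374, -0.0166)  len=2.6373
  (v13,v16,v14) [++-] → (-0.0519948, -1.8793, -0.0166)–(-1.085, -1.8793, -0.0166)  len=1.0330
  (v14,v16,v17) [-+-] → (-0.0519948, -1.8793, -0.0166)–(1.085, -1.8793, -0.0166)  len=1.1370
  (v14,v17,v12) [--+] → (-1.26663, -2.374, -0.0166)–(-1.37062, -2.374, -0.0166)  len=0.1040
  (v12,v17,v15) [+-+] → (-1.26663, -2.374, -0.0166)–(1.37062, -2.374, -0.0166)  len=2.6373
  (v16,v1,v17) [++-] → (1.6015, -0.984679, -0.0166)–(1.085, -1.8793, -0.0166)  len=1.0330
  (v17,v1,v2) [-+-] → (1.6015, -0.984679, -0.0166)–(2.17, 0, -0.0166)  len=1.1370
  (v17,v2,v15) [--+] → (1.42262, -2.28394, -0.0166)–(1.37062, -2.374, -0.0166)  len=0.1040
  (v15,v2,v0) [+-+] → (1.42262, -2.28394, -0.0166)–(2.74125, 0, -0.0166)  len=2.6373

Chained into 2 loop(s):
  loop 1: 12 segments, perimeter = 13.0201
  loop 2: 12 segments, perimeter = 16.4475
Total perimeter = 29.468

loops=2 perimeter=29.468


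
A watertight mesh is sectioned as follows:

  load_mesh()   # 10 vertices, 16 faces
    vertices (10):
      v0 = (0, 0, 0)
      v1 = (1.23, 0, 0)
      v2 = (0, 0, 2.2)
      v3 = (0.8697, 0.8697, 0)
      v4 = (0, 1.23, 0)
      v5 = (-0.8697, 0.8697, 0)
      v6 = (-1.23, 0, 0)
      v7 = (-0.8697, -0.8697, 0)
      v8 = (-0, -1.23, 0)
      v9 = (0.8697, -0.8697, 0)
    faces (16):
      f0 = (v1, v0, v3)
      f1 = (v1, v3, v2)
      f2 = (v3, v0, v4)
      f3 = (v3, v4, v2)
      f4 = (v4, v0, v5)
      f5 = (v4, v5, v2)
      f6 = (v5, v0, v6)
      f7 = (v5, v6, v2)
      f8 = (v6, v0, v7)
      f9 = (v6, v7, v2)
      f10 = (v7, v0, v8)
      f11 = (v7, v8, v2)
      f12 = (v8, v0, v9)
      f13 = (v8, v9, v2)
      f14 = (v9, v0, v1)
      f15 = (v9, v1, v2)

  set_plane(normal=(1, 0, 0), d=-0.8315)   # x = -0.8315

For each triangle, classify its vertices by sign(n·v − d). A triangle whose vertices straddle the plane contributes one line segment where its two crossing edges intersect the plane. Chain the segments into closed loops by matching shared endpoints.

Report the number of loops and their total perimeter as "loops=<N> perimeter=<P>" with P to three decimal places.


Straddling triangles (8 of 16):
  (v4,v0,v5) [++-] → (-0.8315, 0.8315, 0)–(-0.8315, 0.885526, 0)  len=0.0540
  (v4,v5,v2) [+-+] → (-0.8315, 0.885526, 0)–(-0.8315, 0.8315, 0.096631)  len=0.1107
  (v5,v0,v6) [-+-] → (-0.8315, 0.8315, 0)–(-0.8315, 0, 0)  len=0.8315
  (v5,v6,v2) [--+] → (-0.8315, 0, 0.712764)–(-0.8315, 0.8315, 0.096631)  len=1.0349
  (v6,v0,v7) [-+-] → (-0.8315, 0, 0)–(-0.8315, -0.8315, 0)  len=0.8315
  (v6,v7,v2) [--+] → (-0.8315, -0.8315, 0.096631)–(-0.8315, 0, 0.712764)  len=1.0349
  (v7,v0,v8) [-++] → (-0.8315, -0.8315, 0)–(-0.8315, -0.885526, 0)  len=0.0540
  (v7,v8,v2) [-++] → (-0.8315, -0.885526, 0)–(-0.8315, -0.8315, 0.096631)  len=0.1107

Chained into 1 loop(s):
  loop 1: 8 segments, perimeter = 4.0623
Total perimeter = 4.062

loops=1 perimeter=4.062


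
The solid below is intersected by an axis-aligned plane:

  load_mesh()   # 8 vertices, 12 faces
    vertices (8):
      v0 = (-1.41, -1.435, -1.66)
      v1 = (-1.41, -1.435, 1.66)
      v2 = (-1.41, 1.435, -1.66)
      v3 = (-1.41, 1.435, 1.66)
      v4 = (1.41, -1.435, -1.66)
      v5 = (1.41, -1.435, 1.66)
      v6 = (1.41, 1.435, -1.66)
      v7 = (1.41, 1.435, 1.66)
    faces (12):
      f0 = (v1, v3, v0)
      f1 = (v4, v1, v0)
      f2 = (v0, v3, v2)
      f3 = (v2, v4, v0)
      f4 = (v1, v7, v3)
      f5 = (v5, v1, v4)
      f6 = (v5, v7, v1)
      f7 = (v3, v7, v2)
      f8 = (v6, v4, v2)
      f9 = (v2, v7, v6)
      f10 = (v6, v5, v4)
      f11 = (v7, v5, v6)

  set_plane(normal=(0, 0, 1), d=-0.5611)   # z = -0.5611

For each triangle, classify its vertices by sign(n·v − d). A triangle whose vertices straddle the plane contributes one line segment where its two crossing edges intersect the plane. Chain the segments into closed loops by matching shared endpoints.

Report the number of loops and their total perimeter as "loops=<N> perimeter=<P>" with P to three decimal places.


loops=1 perimeter=11.380

Straddling triangles (8 of 12):
  (v1,v3,v0) [++-] → (-1.41, -0.485047, -0.5611)–(-1.41, -1.435, -0.5611)  len=0.9500
  (v4,v1,v0) [-+-] → (0.476597, -1.435, -0.5611)–(-1.41, -1.435, -0.5611)  len=1.8866
  (v0,v3,v2) [-+-] → (-1.41, -0.485047, -0.5611)–(-1.41, 1.435, -0.5611)  len=1.9200
  (v5,v1,v4) [++-] → (0.476597, -1.435, -0.5611)–(1.41, -1.435, -0.5611)  len=0.9334
  (v3,v7,v2) [++-] → (-0.476597, 1.435, -0.5611)–(-1.41, 1.435, -0.5611)  len=0.9334
  (v2,v7,v6) [-+-] → (-0.476597, 1.435, -0.5611)–(1.41, 1.435, -0.5611)  len=1.8866
  (v6,v5,v4) [-+-] → (1.41, 0.485047, -0.5611)–(1.41, -1.435, -0.5611)  len=1.9200
  (v7,v5,v6) [++-] → (1.41, 0.485047, -0.5611)–(1.41, 1.435, -0.5611)  len=0.9500

Chained into 1 loop(s):
  loop 1: 8 segments, perimeter = 11.3800
Total perimeter = 11.380


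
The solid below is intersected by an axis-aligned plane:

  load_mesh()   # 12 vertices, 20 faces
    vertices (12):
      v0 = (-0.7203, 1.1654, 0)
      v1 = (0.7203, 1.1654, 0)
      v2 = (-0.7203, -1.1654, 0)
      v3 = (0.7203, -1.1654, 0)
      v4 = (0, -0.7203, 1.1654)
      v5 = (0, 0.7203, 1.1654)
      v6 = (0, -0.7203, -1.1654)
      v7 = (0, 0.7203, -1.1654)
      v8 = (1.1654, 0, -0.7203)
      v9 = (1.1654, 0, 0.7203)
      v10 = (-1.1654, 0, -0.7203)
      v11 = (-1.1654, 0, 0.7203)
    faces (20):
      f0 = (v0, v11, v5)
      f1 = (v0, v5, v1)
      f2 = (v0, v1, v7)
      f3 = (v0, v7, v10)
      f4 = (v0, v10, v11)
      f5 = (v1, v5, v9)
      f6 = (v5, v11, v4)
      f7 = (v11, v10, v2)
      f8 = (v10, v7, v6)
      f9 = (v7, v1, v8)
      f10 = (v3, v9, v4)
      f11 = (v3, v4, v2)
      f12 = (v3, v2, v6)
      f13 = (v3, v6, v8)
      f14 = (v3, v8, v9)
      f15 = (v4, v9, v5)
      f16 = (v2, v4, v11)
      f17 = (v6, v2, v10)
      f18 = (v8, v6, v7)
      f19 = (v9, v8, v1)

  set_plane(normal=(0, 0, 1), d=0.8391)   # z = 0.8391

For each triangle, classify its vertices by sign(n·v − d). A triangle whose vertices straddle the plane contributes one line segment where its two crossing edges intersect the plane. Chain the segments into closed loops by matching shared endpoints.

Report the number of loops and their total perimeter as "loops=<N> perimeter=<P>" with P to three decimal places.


Straddling triangles (8 of 20):
  (v0,v11,v5) [--+] → (-0.854347, 0.192253, 0.8391)–(-0.201677, 0.844923, 0.8391)  len=0.9230
  (v0,v5,v1) [-+-] → (-0.201677, 0.844923, 0.8391)–(0.201677, 0.844923, 0.8391)  len=0.4034
  (v1,v5,v9) [-+-] → (0.201677, 0.844923, 0.8391)–(0.854347, 0.192253, 0.8391)  len=0.9230
  (v5,v11,v4) [+-+] → (-0.854347, 0.192253, 0.8391)–(-0.854347, -0.192253, 0.8391)  len=0.3845
  (v3,v9,v4) [--+] → (0.854347, -0.192253, 0.8391)–(0.201677, -0.844923, 0.8391)  len=0.9230
  (v3,v4,v2) [-+-] → (0.201677, -0.844923, 0.8391)–(-0.201677, -0.844923, 0.8391)  len=0.4034
  (v4,v9,v5) [+-+] → (0.854347, -0.192253, 0.8391)–(0.854347, 0.192253, 0.8391)  len=0.3845
  (v2,v4,v11) [-+-] → (-0.201677, -0.844923, 0.8391)–(-0.854347, -0.192253, 0.8391)  len=0.9230

Chained into 1 loop(s):
  loop 1: 8 segments, perimeter = 5.2678
Total perimeter = 5.268

loops=1 perimeter=5.268


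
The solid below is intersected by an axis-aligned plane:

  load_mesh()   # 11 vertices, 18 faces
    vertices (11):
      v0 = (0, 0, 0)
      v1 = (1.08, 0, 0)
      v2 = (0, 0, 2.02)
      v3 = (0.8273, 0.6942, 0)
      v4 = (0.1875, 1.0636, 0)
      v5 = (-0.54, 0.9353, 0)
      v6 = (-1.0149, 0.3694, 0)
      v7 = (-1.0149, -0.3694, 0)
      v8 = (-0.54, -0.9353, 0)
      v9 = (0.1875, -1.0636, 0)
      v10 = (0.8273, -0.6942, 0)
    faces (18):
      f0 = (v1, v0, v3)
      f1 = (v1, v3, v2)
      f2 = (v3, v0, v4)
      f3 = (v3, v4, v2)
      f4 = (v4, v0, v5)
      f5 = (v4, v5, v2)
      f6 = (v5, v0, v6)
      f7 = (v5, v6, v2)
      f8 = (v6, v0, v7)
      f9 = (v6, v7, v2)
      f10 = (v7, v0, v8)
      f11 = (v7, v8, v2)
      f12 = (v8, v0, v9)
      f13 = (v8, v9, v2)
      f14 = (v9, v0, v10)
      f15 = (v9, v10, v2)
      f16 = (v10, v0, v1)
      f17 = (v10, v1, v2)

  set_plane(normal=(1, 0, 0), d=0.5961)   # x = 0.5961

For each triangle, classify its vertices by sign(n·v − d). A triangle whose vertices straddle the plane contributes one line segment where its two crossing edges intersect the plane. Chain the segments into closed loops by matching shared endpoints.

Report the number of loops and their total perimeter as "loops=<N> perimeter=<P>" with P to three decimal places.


Straddling triangles (8 of 18):
  (v1,v0,v3) [+-+] → (0.5961, 0, 0)–(0.5961, 0.500197, 0)  len=0.5002
  (v1,v3,v2) [++-] → (0.5961, 0.500197, 0.564516)–(0.5961, 0, 0.905072)  len=0.6051
  (v3,v0,v4) [+--] → (0.5961, 0.500197, 0)–(0.5961, 0.827687, 0)  len=0.3275
  (v3,v4,v2) [+--] → (0.5961, 0.827687, 0)–(0.5961, 0.500197, 0.564516)  len=0.6526
  (v9,v0,v10) [--+] → (0.5961, -0.500197, 0)–(0.5961, -0.827687, 0)  len=0.3275
  (v9,v10,v2) [-+-] → (0.5961, -0.827687, 0)–(0.5961, -0.500197, 0.564516)  len=0.6526
  (v10,v0,v1) [+-+] → (0.5961, -0.500197, 0)–(0.5961, 0, 0)  len=0.5002
  (v10,v1,v2) [++-] → (0.5961, 0, 0.905072)–(0.5961, -0.500197, 0.564516)  len=0.6051

Chained into 1 loop(s):
  loop 1: 8 segments, perimeter = 4.1709
Total perimeter = 4.171

loops=1 perimeter=4.171


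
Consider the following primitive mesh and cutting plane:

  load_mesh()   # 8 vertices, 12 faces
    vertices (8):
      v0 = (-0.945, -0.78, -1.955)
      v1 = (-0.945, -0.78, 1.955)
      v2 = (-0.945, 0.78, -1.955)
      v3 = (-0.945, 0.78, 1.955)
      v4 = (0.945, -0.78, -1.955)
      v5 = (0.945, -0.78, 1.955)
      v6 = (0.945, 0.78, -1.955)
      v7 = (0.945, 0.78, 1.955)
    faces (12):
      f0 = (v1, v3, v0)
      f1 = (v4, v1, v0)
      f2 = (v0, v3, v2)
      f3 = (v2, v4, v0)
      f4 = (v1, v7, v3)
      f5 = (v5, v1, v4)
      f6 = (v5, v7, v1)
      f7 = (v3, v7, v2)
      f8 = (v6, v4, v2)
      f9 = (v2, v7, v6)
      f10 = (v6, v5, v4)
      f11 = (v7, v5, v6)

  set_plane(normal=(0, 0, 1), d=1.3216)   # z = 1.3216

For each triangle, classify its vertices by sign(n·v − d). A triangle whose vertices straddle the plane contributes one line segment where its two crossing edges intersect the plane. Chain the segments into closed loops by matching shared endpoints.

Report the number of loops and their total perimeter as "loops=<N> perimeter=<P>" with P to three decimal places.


loops=1 perimeter=6.900

Straddling triangles (8 of 12):
  (v1,v3,v0) [++-] → (-0.945, 0.527288, 1.3216)–(-0.945, -0.78, 1.3216)  len=1.3073
  (v4,v1,v0) [-+-] → (-0.63883, -0.78, 1.3216)–(-0.945, -0.78, 1.3216)  len=0.3062
  (v0,v3,v2) [-+-] → (-0.945, 0.527288, 1.3216)–(-0.945, 0.78, 1.3216)  len=0.2527
  (v5,v1,v4) [++-] → (-0.63883, -0.78, 1.3216)–(0.945, -0.78, 1.3216)  len=1.5838
  (v3,v7,v2) [++-] → (0.63883, 0.78, 1.3216)–(-0.945, 0.78, 1.3216)  len=1.5838
  (v2,v7,v6) [-+-] → (0.63883, 0.78, 1.3216)–(0.945, 0.78, 1.3216)  len=0.3062
  (v6,v5,v4) [-+-] → (0.945, -0.527288, 1.3216)–(0.945, -0.78, 1.3216)  len=0.2527
  (v7,v5,v6) [++-] → (0.945, -0.527288, 1.3216)–(0.945, 0.78, 1.3216)  len=1.3073

Chained into 1 loop(s):
  loop 1: 8 segments, perimeter = 6.9000
Total perimeter = 6.900


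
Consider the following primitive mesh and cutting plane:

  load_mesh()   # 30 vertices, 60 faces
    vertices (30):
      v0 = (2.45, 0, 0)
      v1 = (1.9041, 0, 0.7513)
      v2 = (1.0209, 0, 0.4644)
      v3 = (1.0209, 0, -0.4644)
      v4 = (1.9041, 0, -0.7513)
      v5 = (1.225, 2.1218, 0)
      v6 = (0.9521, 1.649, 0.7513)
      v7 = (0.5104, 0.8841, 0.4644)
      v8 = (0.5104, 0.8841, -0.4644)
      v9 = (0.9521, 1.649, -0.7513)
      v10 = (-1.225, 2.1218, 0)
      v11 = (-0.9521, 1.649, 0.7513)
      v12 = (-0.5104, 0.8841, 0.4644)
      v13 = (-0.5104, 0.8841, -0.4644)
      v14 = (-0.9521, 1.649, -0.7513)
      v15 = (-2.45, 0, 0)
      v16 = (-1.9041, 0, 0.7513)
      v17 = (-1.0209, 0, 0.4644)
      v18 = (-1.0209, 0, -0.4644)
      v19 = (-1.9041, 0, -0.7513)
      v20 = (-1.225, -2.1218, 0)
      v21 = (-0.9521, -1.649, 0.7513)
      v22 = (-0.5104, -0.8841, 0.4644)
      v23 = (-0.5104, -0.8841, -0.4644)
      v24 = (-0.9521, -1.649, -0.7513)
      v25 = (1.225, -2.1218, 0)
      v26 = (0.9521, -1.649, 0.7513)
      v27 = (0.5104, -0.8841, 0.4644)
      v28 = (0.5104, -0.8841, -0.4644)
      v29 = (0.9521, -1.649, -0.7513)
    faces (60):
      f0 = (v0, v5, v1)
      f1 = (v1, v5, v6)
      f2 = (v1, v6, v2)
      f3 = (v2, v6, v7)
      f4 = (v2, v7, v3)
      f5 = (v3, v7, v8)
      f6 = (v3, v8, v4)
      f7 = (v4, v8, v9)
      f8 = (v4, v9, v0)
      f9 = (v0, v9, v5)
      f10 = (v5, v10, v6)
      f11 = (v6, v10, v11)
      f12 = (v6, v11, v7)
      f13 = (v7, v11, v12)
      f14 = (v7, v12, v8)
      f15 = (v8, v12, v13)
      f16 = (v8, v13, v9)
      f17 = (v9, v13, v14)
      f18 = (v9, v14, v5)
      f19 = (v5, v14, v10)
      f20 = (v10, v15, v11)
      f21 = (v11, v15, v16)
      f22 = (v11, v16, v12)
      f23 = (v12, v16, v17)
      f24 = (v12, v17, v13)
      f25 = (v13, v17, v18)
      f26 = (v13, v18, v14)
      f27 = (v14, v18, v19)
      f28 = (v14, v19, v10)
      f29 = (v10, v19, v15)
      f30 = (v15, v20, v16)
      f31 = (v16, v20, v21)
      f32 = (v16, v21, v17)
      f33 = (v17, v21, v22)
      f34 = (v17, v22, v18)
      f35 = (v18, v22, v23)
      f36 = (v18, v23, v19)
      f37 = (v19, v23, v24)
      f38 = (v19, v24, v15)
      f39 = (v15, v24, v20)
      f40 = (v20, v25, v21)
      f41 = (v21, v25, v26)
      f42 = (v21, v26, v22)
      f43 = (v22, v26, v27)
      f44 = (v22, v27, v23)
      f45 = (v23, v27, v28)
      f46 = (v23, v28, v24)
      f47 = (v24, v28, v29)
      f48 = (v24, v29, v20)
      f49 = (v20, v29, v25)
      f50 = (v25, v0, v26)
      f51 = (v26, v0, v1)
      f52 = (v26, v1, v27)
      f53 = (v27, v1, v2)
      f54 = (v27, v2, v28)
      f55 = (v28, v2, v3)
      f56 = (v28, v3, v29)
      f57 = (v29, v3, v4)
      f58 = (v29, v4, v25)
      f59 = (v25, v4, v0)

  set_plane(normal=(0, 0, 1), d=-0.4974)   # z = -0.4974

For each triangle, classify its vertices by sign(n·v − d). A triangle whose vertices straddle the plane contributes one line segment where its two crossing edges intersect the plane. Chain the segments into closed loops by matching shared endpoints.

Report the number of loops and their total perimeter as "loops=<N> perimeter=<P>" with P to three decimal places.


loops=2 perimeter=19.266

Straddling triangles (24 of 60):
  (v3,v8,v4) [++-] → (0.670707, 0.782408, -0.4974)–(1.12249, 0, -0.4974)  len=0.9035
  (v4,v8,v9) [-+-] → (0.670707, 0.782408, -0.4974)–(0.561206, 0.972081, -0.4974)  len=0.2190
  (v4,v9,v0) [--+] → (1.45831, 1.09172, -0.4974)–(2.08859, 0, -0.4974)  len=1.2606
  (v0,v9,v5) [+-+] → (1.45831, 1.09172, -0.4974)–(1.04433, 1.80878, -0.4974)  len=0.8280
  (v8,v13,v9) [++-] → (-0.342179, 0.972081, -0.4974)–(0.561206, 0.972081, -0.4974)  len=0.9034
  (v9,v13,v14) [-+-] → (-0.342179, 0.972081, -0.4974)–(-0.561206, 0.972081, -0.4974)  len=0.2190
  (v9,v14,v5) [--+] → (-0.216354, 1.80878, -0.4974)–(1.04433, 1.80878, -0.4974)  len=1.2607
  (v5,v14,v10) [+-+] → (-0.216354, 1.80878, -0.4974)–(-1.04433, 1.80878, -0.4974)  len=0.8280
  (v13,v18,v14) [++-] → (-1.01299, 0.189672, -0.4974)–(-0.561206, 0.972081, -0.4974)  len=0.9035
  (v14,v18,v19) [-+-] → (-1.01299, 0.189672, -0.4974)–(-1.12249, 0, -0.4974)  len=0.2190
  (v14,v19,v10) [--+] → (-1.6746, 0.717057, -0.4974)–(-1.04433, 1.80878, -0.4974)  len=1.2606
  (v10,v19,v15) [+-+] → (-1.6746, 0.717057, -0.4974)–(-2.08859, 0, -0.4974)  len=0.8280
  (v18,v23,v19) [++-] → (-0.670707, -0.782408, -0.4974)–(-1.12249, 0, -0.4974)  len=0.9035
  (v19,v23,v24) [-+-] → (-0.670707, -0.782408, -0.4974)–(-0.561206, -0.972081, -0.4974)  len=0.2190
  (v19,v24,v15) [--+] → (-1.45831, -1.09172, -0.4974)–(-2.08859, 0, -0.4974)  len=1.2606
  (v15,v24,v20) [+-+] → (-1.45831, -1.09172, -0.4974)–(-1.04433, -1.80878, -0.4974)  len=0.8280
  (v23,v28,v24) [++-] → (0.342179, -0.972081, -0.4974)–(-0.561206, -0.972081, -0.4974)  len=0.9034
  (v24,v28,v29) [-+-] → (0.342179, -0.972081, -0.4974)–(0.561206, -0.972081, -0.4974)  len=0.2190
  (v24,v29,v20) [--+] → (0.216354, -1.80878, -0.4974)–(-1.04433, -1.80878, -0.4974)  len=1.2607
  (v20,v29,v25) [+-+] → (0.216354, -1.80878, -0.4974)–(1.04433, -1.80878, -0.4974)  len=0.8280
  (v28,v3,v29) [++-] → (1.01299, -0.189672, -0.4974)–(0.561206, -0.972081, -0.4974)  len=0.9035
  (v29,v3,v4) [-+-] → (1.01299, -0.189672, -0.4974)–(1.12249, 0, -0.4974)  len=0.2190
  (v29,v4,v25) [--+] → (1.6746, -0.717057, -0.4974)–(1.04433, -1.80878, -0.4974)  len=1.2606
  (v25,v4,v0) [+-+] → (1.6746, -0.717057, -0.4974)–(2.08859, 0, -0.4974)  len=0.8280

Chained into 2 loop(s):
  loop 1: 12 segments, perimeter = 6.7348
  loop 2: 12 segments, perimeter = 12.5316
Total perimeter = 19.266


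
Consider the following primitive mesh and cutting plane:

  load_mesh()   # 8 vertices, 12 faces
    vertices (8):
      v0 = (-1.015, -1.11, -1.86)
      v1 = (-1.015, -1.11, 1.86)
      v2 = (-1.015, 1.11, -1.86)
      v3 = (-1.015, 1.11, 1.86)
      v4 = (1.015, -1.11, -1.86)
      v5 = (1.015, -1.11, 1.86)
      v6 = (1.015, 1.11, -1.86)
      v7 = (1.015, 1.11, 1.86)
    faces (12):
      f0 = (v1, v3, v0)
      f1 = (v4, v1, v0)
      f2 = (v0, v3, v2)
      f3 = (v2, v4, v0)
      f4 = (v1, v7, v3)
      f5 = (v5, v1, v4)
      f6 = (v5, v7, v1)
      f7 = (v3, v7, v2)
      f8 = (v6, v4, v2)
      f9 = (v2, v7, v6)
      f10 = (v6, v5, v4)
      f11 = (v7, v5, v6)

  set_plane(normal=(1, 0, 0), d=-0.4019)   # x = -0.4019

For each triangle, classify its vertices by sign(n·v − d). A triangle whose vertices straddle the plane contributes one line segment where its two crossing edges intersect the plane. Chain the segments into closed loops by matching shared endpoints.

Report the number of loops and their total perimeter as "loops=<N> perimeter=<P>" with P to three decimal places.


loops=1 perimeter=11.880

Straddling triangles (8 of 12):
  (v4,v1,v0) [+--] → (-0.4019, -1.11, 0.736487)–(-0.4019, -1.11, -1.86)  len=2.5965
  (v2,v4,v0) [-+-] → (-0.4019, 0.439516, -1.86)–(-0.4019, -1.11, -1.86)  len=1.5495
  (v1,v7,v3) [-+-] → (-0.4019, -0.439516, 1.86)–(-0.4019, 1.11, 1.86)  len=1.5495
  (v5,v1,v4) [+-+] → (-0.4019, -1.11, 1.86)–(-0.4019, -1.11, 0.736487)  len=1.1235
  (v5,v7,v1) [++-] → (-0.4019, -0.439516, 1.86)–(-0.4019, -1.11, 1.86)  len=0.6705
  (v3,v7,v2) [-+-] → (-0.4019, 1.11, 1.86)–(-0.4019, 1.11, -0.736487)  len=2.5965
  (v6,v4,v2) [++-] → (-0.4019, 0.439516, -1.86)–(-0.4019, 1.11, -1.86)  len=0.6705
  (v2,v7,v6) [-++] → (-0.4019, 1.11, -0.736487)–(-0.4019, 1.11, -1.86)  len=1.1235

Chained into 1 loop(s):
  loop 1: 8 segments, perimeter = 11.8800
Total perimeter = 11.880


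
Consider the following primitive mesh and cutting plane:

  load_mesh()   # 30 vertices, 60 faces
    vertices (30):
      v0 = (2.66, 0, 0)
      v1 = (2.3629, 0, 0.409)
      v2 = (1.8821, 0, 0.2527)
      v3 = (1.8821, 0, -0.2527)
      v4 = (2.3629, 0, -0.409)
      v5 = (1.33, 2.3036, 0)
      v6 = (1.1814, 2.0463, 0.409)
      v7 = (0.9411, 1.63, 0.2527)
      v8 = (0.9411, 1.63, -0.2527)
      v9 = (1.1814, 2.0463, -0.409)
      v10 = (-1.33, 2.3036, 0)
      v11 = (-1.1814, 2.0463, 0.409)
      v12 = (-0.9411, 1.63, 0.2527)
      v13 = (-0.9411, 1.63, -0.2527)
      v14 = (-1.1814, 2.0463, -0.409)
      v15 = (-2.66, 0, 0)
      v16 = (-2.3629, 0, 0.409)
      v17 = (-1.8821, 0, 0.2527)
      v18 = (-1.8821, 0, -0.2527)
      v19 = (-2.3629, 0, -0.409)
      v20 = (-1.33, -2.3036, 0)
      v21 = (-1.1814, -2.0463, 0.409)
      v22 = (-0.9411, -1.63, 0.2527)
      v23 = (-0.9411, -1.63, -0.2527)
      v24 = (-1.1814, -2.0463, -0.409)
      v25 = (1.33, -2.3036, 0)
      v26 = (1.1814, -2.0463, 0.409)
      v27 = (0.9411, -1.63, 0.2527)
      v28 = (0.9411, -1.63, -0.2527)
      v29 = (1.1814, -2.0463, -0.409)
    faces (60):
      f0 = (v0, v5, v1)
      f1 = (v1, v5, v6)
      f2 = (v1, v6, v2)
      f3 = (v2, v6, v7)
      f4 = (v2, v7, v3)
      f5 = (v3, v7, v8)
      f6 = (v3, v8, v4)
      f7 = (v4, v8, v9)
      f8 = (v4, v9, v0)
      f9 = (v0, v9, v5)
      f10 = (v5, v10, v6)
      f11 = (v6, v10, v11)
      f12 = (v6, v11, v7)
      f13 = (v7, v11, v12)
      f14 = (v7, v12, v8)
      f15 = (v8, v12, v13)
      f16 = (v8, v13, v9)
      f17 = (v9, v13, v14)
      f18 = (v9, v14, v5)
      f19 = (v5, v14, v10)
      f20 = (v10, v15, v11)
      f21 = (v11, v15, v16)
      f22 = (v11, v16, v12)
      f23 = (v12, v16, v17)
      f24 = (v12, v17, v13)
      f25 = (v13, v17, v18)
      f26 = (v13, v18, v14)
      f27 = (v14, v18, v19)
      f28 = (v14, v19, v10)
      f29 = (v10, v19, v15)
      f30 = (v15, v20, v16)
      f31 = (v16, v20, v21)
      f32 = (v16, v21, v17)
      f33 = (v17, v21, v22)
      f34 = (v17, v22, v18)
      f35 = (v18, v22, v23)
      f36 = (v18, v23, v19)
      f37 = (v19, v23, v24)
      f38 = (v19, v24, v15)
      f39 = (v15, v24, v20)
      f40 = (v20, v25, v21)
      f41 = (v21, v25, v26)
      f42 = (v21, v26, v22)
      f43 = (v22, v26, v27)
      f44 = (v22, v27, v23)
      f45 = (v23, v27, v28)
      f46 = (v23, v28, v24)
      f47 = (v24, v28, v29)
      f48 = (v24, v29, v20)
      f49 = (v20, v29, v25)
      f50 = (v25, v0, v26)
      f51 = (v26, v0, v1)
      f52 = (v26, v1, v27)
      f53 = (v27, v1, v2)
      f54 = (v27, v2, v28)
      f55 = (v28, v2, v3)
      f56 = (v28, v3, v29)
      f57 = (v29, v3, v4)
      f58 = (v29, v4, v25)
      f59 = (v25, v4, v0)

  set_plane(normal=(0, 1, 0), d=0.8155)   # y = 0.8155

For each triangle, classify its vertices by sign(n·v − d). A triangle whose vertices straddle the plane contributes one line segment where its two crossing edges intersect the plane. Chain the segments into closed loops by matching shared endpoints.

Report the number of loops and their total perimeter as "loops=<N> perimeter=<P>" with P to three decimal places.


Straddling triangles (20 of 60):
  (v0,v5,v1) [-+-] → (2.18917, 0.8155, 0)–(1.99724, 0.8155, 0.264209)  len=0.3266
  (v1,v5,v6) [-++] → (1.99724, 0.8155, 0.264209)–(1.89204, 0.8155, 0.409)  len=0.1790
  (v1,v6,v2) [-+-] → (1.89204, 0.8155, 0.409)–(1.60285, 0.8155, 0.314989)  len=0.3041
  (v2,v6,v7) [-++] → (1.60285, 0.8155, 0.314989)–(1.41131, 0.8155, 0.2527)  len=0.2014
  (v2,v7,v3) [-+-] → (1.41131, 0.8155, 0.2527)–(1.41131, 0.8155, 0.000155031)  len=0.2525
  (v3,v7,v8) [-++] → (1.41131, 0.8155, 0.000155031)–(1.41131, 0.8155, -0.2527)  len=0.2529
  (v3,v8,v4) [-+-] → (1.41131, 0.8155, -0.2527)–(1.65156, 0.8155, -0.330802)  len=0.2526
  (v4,v8,v9) [-++] → (1.65156, 0.8155, -0.330802)–(1.89204, 0.8155, -0.409)  len=0.2529
  (v4,v9,v0) [-+-] → (1.89204, 0.8155, -0.409)–(2.07074, 0.8155, -0.162996)  len=0.3041
  (v0,v9,v5) [-++] → (2.07074, 0.8155, -0.162996)–(2.18917, 0.8155, 0)  len=0.2015
  (v10,v15,v11) [+-+] → (-2.18917, 0.8155, 0)–(-2.07074, 0.8155, 0.162996)  len=0.2015
  (v11,v15,v16) [+--] → (-2.07074, 0.8155, 0.162996)–(-1.89204, 0.8155, 0.409)  len=0.3041
  (v11,v16,v12) [+-+] → (-1.89204, 0.8155, 0.409)–(-1.65156, 0.8155, 0.330802)  len=0.2529
  (v12,v16,v17) [+--] → (-1.65156, 0.8155, 0.330802)–(-1.41131, 0.8155, 0.2527)  len=0.2526
  (v12,v17,v13) [+-+] → (-1.41131, 0.8155, 0.2527)–(-1.41131, 0.8155, -0.000155031)  len=0.2529
  (v13,v17,v18) [+--] → (-1.41131, 0.8155, -0.000155031)–(-1.41131, 0.8155, -0.2527)  len=0.2525
  (v13,v18,v14) [+-+] → (-1.41131, 0.8155, -0.2527)–(-1.60285, 0.8155, -0.314989)  len=0.2014
  (v14,v18,v19) [+--] → (-1.60285, 0.8155, -0.314989)–(-1.89204, 0.8155, -0.409)  len=0.3041
  (v14,v19,v10) [+-+] → (-1.89204, 0.8155, -0.409)–(-1.99724, 0.8155, -0.264209)  len=0.1790
  (v10,v19,v15) [+--] → (-1.99724, 0.8155, -0.264209)–(-2.18917, 0.8155, 0)  len=0.3266

Chained into 2 loop(s):
  loop 1: 10 segments, perimeter = 2.5275
  loop 2: 10 segments, perimeter = 2.5275
Total perimeter = 5.055

loops=2 perimeter=5.055
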